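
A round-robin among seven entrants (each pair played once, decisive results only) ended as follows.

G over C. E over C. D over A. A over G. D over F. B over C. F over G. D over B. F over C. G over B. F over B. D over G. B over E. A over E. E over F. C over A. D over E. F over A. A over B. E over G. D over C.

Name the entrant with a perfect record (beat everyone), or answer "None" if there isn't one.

D

D has 6 wins out of 6 opponents — a perfect record.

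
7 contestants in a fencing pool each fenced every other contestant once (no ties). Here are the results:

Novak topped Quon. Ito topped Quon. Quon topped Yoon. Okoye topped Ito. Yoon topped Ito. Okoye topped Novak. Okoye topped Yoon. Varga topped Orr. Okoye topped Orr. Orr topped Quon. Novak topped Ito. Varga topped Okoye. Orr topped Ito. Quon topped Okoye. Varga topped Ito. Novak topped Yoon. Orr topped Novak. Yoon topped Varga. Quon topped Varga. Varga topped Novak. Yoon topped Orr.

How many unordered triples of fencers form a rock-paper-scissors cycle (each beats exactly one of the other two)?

Win totals: Yoon 3, Novak 3, Okoye 4, Quon 3, Ito 1, Varga 4, Orr 3.
A fencer with w wins dominates both others in C(w,2) triples; summing gives 3 + 3 + 6 + 3 + 0 + 6 + 3 = 24 transitive triples.
Total triples C(7,3) = 35, so cyclic triples = 35 − 24 = 11.

11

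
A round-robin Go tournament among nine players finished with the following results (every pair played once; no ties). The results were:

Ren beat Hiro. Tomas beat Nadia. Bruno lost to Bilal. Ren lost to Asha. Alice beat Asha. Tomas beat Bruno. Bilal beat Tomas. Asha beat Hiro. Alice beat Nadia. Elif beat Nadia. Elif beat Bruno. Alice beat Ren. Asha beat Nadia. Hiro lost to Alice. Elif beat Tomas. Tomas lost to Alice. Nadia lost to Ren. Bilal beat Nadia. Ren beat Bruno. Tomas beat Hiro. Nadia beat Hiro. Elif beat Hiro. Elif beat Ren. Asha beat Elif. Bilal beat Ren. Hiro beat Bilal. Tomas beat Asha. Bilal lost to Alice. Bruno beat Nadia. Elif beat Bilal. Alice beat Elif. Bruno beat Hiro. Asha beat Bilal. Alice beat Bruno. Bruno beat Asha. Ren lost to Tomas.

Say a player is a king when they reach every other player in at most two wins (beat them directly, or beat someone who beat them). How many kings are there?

Bruno cannot reach Alice, Tomas in two steps.
Elif cannot reach Alice in two steps.
Alice reaches everyone (king).
Hiro cannot reach Elif, Alice, Asha in two steps.
Bilal cannot reach Elif, Alice in two steps.
Ren cannot reach Elif, Alice, Tomas in two steps.
Tomas cannot reach Alice in two steps.
Nadia cannot reach Bruno, Elif, Alice, Ren, Tomas, Asha in two steps.
Asha cannot reach Alice in two steps.
Kings: Alice — 1.

1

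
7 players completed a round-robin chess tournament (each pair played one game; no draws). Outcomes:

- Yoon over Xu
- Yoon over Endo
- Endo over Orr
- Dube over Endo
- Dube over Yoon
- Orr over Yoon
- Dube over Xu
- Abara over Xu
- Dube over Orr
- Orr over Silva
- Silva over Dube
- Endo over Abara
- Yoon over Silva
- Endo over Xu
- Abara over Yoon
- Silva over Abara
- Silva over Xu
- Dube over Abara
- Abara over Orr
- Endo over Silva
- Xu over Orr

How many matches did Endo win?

4

Endo's results: beat Orr, Xu, Silva, Abara; lost to Yoon, Dube.
That is 4 wins.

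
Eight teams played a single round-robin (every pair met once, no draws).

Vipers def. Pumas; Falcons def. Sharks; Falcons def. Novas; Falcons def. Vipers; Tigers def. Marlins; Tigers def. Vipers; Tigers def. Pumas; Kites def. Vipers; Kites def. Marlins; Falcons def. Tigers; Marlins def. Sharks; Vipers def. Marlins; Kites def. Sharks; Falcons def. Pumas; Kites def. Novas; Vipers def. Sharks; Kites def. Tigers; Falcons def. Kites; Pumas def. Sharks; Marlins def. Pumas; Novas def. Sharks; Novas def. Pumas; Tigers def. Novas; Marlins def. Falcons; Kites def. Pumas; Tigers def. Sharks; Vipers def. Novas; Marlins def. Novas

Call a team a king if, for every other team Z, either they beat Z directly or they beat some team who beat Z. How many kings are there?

Falcons reaches everyone (king).
Kites reaches everyone (king).
Tigers cannot reach Kites in two steps.
Pumas cannot reach Falcons, Kites, Tigers, Novas, Vipers, Marlins in two steps.
Novas cannot reach Falcons, Kites, Tigers, Vipers, Marlins in two steps.
Vipers cannot reach Kites, Tigers in two steps.
Marlins reaches everyone (king).
Sharks cannot reach Falcons, Kites, Tigers, Pumas, Novas, Vipers, Marlins in two steps.
Kings: Falcons, Kites, Marlins — 3.

3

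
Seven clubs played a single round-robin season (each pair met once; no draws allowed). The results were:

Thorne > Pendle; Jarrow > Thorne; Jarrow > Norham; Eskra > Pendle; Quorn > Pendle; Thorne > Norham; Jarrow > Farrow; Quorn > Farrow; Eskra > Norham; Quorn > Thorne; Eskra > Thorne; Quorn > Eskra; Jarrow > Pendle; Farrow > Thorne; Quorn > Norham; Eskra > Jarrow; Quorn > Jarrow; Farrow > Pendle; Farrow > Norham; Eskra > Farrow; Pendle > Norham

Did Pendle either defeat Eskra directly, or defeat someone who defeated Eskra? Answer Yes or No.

Pendle did not beat Eskra directly.
Pendle beat Norham, but each of them lost to Eskra. No two-step path.

No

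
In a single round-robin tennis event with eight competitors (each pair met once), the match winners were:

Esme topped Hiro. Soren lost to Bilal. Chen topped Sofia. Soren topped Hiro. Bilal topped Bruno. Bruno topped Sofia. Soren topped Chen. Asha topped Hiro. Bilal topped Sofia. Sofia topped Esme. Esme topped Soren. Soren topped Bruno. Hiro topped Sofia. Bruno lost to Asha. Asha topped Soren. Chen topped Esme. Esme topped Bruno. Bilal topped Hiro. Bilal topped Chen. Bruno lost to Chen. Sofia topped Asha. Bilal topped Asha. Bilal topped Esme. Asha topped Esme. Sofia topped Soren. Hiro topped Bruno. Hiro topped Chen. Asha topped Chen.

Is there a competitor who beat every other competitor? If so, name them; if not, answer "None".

Bilal has 7 wins out of 7 opponents — a perfect record.

Bilal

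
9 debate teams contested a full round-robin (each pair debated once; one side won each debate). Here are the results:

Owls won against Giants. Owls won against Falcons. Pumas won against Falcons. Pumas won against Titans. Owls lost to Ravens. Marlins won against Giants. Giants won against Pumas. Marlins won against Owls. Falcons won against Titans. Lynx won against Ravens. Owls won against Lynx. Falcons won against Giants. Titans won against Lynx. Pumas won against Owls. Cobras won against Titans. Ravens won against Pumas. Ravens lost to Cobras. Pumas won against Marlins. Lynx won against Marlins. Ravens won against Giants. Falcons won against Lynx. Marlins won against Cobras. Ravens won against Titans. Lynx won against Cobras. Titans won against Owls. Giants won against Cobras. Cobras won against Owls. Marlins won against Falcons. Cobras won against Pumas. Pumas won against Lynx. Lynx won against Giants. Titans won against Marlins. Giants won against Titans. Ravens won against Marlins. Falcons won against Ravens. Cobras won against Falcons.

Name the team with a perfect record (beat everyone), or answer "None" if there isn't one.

None

Highest win total is Ravens with 5 (out of 8 possible).
Ravens lost to Lynx, Falcons, Cobras, so no team went undefeated.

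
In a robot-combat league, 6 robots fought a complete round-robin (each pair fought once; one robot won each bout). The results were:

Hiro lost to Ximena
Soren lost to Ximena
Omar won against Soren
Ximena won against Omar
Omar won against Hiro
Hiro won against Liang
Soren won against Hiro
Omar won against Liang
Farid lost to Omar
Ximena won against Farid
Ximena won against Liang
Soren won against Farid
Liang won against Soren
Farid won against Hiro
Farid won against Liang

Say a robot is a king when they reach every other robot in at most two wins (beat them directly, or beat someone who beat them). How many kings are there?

Hiro cannot reach Farid, Omar, Ximena in two steps.
Liang cannot reach Omar, Ximena in two steps.
Farid cannot reach Omar, Ximena in two steps.
Soren cannot reach Omar, Ximena in two steps.
Omar cannot reach Ximena in two steps.
Ximena reaches everyone (king).
Kings: Ximena — 1.

1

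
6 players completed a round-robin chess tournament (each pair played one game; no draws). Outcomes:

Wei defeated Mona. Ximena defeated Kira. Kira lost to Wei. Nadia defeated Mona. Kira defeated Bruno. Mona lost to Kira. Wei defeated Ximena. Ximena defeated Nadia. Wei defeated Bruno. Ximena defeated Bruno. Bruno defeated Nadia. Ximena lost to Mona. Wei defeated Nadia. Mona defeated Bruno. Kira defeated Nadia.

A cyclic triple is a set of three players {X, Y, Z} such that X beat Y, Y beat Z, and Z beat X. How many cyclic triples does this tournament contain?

Win totals: Wei 5, Bruno 1, Nadia 1, Kira 3, Ximena 3, Mona 2.
A player with w wins dominates both others in C(w,2) triples; summing gives 10 + 0 + 0 + 3 + 3 + 1 = 17 transitive triples.
Total triples C(6,3) = 20, so cyclic triples = 20 − 17 = 3.

3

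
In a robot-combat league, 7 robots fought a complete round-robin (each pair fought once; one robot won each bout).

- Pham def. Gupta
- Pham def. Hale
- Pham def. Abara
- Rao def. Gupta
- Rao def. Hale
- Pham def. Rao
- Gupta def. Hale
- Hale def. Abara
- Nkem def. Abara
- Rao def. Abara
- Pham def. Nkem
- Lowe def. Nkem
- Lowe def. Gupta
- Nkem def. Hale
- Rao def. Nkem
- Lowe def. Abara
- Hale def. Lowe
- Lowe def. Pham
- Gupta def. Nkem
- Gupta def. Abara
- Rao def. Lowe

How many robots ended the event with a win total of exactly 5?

2

Win totals: Abara 0, Lowe 4, Gupta 3, Nkem 2, Pham 5, Hale 2, Rao 5.
Exactly 5: Pham, Rao — 2 robots.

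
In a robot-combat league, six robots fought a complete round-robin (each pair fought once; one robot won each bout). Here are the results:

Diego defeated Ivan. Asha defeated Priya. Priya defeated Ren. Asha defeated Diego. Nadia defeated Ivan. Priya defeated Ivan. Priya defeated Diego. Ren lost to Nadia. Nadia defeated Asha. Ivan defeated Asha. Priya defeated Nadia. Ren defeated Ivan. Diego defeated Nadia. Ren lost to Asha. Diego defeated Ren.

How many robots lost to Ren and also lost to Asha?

Ren beat: Ivan.
Asha beat: Diego, Ren, Priya.
No one was beaten by both.

0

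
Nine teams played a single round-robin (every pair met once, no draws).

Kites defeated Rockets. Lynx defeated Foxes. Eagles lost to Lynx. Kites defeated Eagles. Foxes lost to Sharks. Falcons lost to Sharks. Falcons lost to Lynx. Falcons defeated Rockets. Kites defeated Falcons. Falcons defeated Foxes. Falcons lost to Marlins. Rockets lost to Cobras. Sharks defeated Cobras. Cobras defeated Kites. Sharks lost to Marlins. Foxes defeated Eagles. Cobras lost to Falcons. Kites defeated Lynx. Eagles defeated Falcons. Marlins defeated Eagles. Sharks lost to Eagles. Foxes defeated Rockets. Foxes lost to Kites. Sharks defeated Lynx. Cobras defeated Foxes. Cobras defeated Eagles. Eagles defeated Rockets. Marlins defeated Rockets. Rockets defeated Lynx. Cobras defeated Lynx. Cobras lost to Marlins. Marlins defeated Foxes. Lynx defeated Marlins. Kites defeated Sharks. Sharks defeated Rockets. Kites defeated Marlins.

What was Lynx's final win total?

4

Lynx's results: beat Falcons, Marlins, Foxes, Eagles; lost to Sharks, Rockets, Kites, Cobras.
That is 4 wins.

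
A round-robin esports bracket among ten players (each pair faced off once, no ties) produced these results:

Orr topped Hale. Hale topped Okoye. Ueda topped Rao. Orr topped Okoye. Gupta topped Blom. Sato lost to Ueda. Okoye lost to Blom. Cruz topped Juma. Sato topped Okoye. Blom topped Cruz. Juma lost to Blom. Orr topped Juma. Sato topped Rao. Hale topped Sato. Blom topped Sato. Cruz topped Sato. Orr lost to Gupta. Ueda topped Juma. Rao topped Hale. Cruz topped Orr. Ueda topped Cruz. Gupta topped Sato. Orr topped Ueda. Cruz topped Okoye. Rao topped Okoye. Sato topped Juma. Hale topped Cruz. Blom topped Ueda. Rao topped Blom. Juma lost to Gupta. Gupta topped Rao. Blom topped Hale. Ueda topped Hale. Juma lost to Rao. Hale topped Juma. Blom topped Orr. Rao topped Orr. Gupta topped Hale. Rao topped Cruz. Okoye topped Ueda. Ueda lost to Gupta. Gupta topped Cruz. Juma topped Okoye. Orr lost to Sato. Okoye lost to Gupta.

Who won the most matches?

Win totals: Juma 1, Ueda 5, Orr 4, Hale 4, Okoye 1, Rao 6, Blom 7, Sato 4, Gupta 9, Cruz 4.
Gupta leads with 9 wins (next highest: 7).

Gupta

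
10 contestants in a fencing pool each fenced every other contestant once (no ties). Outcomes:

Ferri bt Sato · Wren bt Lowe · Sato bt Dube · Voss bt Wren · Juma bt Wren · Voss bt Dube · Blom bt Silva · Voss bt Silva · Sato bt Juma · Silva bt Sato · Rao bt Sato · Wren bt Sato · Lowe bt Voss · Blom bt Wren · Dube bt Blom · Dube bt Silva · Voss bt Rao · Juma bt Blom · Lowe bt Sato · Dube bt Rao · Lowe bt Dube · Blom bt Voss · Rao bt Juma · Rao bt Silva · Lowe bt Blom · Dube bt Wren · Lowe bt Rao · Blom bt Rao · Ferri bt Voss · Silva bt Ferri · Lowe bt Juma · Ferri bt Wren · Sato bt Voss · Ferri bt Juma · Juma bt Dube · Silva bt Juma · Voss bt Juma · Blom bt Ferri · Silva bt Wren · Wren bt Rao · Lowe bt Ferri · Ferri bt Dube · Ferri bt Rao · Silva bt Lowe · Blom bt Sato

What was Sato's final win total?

3

Sato's results: beat Voss, Juma, Dube; lost to Wren, Lowe, Blom, Ferri, Silva, Rao.
That is 3 wins.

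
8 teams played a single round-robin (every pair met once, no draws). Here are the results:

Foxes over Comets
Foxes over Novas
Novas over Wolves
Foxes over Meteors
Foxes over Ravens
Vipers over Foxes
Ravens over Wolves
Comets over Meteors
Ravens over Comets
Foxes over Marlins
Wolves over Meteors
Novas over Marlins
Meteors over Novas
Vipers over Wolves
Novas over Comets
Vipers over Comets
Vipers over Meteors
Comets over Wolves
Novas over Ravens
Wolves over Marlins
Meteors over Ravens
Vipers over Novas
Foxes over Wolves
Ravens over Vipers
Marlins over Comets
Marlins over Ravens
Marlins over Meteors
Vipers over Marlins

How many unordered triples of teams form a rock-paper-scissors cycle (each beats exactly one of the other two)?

Win totals: Foxes 6, Comets 2, Novas 4, Wolves 2, Meteors 2, Marlins 3, Vipers 6, Ravens 3.
A team with w wins dominates both others in C(w,2) triples; summing gives 15 + 1 + 6 + 1 + 1 + 3 + 15 + 3 = 45 transitive triples.
Total triples C(8,3) = 56, so cyclic triples = 56 − 45 = 11.

11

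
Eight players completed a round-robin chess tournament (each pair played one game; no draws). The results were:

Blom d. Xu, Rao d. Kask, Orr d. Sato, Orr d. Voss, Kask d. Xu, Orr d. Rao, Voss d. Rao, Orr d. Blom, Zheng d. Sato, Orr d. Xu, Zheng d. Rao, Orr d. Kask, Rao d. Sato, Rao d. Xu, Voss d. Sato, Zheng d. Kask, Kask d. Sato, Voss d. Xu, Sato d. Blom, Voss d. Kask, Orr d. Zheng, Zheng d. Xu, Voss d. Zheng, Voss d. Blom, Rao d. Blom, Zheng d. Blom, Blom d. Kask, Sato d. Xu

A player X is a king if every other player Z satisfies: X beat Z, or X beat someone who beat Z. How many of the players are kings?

Orr reaches everyone (king).
Blom cannot reach Orr, Voss, Rao, Zheng in two steps.
Voss cannot reach Orr in two steps.
Xu cannot reach Orr, Blom, Voss, Rao, Kask, Zheng, Sato in two steps.
Rao cannot reach Orr, Voss, Zheng in two steps.
Kask cannot reach Orr, Voss, Rao, Zheng in two steps.
Zheng cannot reach Orr, Voss in two steps.
Sato cannot reach Orr, Voss, Rao, Zheng in two steps.
Kings: Orr — 1.

1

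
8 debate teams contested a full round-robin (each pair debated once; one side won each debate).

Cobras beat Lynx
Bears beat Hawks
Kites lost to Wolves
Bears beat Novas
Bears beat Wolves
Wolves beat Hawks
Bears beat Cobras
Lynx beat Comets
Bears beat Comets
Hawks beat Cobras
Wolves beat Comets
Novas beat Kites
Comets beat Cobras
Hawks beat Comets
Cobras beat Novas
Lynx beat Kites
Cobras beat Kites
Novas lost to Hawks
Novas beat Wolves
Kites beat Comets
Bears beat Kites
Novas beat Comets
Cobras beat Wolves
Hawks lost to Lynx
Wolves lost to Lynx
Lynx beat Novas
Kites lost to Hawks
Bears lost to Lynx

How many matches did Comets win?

1

Comets' results: beat Cobras; lost to Hawks, Kites, Lynx, Wolves, Bears, Novas.
That is 1 win.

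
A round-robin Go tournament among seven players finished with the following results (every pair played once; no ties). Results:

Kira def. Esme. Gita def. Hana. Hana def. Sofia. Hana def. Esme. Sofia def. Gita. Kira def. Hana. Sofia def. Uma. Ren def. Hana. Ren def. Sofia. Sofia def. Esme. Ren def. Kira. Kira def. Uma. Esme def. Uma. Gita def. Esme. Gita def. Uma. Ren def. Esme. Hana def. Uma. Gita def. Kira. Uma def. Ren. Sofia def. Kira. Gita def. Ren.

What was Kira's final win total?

3

Kira's results: beat Hana, Uma, Esme; lost to Gita, Sofia, Ren.
That is 3 wins.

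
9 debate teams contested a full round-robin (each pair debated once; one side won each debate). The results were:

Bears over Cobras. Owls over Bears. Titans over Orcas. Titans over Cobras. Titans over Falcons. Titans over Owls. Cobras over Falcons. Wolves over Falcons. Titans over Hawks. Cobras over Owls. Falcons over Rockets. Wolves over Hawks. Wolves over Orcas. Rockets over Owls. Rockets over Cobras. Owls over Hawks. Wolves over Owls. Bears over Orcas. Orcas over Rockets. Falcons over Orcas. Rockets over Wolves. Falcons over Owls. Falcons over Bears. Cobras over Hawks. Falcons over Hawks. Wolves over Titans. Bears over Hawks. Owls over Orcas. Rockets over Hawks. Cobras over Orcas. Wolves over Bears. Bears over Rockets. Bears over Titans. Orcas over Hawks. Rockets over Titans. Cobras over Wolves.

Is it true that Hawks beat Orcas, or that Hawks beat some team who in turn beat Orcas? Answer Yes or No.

Hawks did not beat Orcas directly.
Hawks beat no one, so there is no intermediate team.

No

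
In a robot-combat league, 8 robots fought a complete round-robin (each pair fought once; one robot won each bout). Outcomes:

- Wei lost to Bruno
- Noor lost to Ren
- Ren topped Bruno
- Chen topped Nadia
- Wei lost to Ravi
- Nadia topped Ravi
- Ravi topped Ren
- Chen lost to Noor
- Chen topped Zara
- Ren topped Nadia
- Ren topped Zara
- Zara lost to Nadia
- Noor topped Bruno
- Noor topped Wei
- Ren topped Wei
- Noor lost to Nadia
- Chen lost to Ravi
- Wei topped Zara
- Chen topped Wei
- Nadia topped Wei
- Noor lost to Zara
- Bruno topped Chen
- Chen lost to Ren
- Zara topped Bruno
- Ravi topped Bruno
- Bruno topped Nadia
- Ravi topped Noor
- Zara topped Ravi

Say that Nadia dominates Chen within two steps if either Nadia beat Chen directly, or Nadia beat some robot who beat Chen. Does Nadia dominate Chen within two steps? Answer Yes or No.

Nadia did not beat Chen directly.
Nadia beat Wei, Noor, Ravi, Zara. Of those, Noor beat Chen.

Yes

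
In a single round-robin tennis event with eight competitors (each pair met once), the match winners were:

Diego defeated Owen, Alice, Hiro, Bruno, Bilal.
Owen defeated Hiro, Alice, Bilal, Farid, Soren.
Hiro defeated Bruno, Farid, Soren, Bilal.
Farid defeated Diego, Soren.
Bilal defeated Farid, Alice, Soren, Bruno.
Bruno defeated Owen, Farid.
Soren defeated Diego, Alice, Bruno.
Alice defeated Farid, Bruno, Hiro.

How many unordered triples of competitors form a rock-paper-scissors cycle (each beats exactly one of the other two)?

Win totals: Bilal 4, Diego 5, Hiro 4, Farid 2, Bruno 2, Owen 5, Soren 3, Alice 3.
A competitor with w wins dominates both others in C(w,2) triples; summing gives 6 + 10 + 6 + 1 + 1 + 10 + 3 + 3 = 40 transitive triples.
Total triples C(8,3) = 56, so cyclic triples = 56 − 40 = 16.

16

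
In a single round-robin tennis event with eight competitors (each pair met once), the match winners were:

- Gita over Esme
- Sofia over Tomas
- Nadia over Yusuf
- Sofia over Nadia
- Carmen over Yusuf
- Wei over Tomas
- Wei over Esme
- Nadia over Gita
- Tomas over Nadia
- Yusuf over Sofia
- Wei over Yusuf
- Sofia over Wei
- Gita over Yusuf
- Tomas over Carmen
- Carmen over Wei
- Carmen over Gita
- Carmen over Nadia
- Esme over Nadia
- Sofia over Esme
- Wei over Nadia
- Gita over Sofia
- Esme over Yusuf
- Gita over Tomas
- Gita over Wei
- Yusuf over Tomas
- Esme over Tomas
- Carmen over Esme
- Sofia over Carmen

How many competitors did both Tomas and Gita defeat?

0

Tomas beat: Carmen, Nadia.
Gita beat: Esme, Sofia, Wei, Yusuf, Tomas.
No one was beaten by both.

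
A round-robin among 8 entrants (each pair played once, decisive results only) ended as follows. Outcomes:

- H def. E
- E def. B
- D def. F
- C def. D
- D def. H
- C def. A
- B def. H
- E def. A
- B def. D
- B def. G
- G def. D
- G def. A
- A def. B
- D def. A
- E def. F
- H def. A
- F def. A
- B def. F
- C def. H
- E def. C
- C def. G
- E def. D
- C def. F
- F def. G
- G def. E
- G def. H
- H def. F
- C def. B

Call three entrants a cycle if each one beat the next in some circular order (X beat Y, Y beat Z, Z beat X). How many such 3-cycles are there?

12

Win totals: A 1, B 4, C 6, D 3, E 5, F 2, G 4, H 3.
An entrant with w wins dominates both others in C(w,2) triples; summing gives 0 + 6 + 15 + 3 + 10 + 1 + 6 + 3 = 44 transitive triples.
Total triples C(8,3) = 56, so cyclic triples = 56 − 44 = 12.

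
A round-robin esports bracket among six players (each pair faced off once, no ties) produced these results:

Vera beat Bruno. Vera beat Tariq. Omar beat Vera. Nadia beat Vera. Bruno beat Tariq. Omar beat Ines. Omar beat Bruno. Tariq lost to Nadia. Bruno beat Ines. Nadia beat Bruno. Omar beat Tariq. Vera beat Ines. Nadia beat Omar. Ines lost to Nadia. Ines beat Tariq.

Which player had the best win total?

Nadia

Win totals: Omar 4, Vera 3, Tariq 0, Ines 1, Bruno 2, Nadia 5.
Nadia leads with 5 wins (next highest: 4).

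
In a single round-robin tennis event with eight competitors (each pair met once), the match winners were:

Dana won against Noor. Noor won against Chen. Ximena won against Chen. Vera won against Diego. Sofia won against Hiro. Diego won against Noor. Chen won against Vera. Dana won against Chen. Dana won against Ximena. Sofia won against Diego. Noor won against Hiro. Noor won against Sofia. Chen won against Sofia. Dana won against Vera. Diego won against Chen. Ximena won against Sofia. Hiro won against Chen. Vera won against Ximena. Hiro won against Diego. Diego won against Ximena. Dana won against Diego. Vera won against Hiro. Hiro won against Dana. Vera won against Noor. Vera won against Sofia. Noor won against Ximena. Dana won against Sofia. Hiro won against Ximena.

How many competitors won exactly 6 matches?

1

Win totals: Diego 3, Noor 4, Chen 2, Dana 6, Vera 5, Ximena 2, Sofia 2, Hiro 4.
Exactly 6: Dana — 1 competitor.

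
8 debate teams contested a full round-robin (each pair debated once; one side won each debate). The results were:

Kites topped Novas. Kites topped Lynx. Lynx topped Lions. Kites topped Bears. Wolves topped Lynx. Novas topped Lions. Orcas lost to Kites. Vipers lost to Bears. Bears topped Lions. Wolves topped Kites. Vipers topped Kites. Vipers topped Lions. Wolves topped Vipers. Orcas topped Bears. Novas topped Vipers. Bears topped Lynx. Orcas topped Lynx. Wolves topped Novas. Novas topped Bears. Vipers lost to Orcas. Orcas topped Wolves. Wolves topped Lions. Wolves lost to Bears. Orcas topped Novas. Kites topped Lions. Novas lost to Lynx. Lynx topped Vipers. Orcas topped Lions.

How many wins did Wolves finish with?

5

Wolves' results: beat Kites, Novas, Vipers, Lynx, Lions; lost to Bears, Orcas.
That is 5 wins.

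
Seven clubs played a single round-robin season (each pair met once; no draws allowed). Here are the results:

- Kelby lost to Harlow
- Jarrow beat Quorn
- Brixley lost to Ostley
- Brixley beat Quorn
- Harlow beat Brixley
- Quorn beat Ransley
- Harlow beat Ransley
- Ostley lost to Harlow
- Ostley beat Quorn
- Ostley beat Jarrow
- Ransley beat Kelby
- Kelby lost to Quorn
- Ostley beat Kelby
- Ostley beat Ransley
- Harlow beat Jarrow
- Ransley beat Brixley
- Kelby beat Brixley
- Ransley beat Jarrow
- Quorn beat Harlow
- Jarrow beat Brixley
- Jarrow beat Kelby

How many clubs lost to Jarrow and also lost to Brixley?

1

Jarrow beat: Brixley, Kelby, Quorn.
Brixley beat: Quorn.
Both beat: Quorn — 1.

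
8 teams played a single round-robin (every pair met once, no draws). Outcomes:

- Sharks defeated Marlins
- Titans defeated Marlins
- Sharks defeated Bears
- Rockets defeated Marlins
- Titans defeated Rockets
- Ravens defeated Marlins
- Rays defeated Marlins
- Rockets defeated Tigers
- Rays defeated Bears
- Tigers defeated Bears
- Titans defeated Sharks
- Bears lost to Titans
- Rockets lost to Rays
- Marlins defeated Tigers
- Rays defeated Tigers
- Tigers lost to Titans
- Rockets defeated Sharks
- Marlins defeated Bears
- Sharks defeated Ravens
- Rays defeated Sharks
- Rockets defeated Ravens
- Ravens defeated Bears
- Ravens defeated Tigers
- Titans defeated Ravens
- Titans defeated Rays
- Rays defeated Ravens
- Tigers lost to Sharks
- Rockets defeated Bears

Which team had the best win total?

Titans

Win totals: Rockets 5, Bears 0, Marlins 2, Rays 6, Titans 7, Tigers 1, Ravens 3, Sharks 4.
Titans leads with 7 wins (next highest: 6).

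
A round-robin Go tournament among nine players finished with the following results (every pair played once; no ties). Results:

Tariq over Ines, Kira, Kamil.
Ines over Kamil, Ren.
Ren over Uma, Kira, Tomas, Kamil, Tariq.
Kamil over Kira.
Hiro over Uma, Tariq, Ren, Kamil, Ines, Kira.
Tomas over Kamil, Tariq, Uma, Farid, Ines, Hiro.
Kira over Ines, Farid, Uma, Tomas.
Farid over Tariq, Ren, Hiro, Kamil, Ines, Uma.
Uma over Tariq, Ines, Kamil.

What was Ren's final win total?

5

Ren's results: beat Kamil, Tariq, Kira, Uma, Tomas; lost to Ines, Hiro, Farid.
That is 5 wins.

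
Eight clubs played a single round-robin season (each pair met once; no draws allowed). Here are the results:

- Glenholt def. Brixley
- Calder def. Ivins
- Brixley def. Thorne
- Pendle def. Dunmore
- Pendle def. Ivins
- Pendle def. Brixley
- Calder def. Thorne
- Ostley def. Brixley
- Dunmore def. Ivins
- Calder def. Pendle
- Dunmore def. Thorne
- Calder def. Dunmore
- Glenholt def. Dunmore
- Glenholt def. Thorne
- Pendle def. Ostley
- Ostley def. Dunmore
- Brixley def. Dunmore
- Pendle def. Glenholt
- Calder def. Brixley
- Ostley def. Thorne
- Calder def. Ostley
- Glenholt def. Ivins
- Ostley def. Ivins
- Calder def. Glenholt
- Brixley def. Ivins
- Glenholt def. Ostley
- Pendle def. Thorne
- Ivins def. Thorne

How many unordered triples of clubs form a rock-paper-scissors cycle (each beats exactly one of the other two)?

Win totals: Glenholt 5, Brixley 3, Dunmore 2, Ostley 4, Calder 7, Ivins 1, Thorne 0, Pendle 6.
A club with w wins dominates both others in C(w,2) triples; summing gives 10 + 3 + 1 + 6 + 21 + 0 + 0 + 15 = 56 transitive triples.
Total triples C(8,3) = 56, so cyclic triples = 56 − 56 = 0.

0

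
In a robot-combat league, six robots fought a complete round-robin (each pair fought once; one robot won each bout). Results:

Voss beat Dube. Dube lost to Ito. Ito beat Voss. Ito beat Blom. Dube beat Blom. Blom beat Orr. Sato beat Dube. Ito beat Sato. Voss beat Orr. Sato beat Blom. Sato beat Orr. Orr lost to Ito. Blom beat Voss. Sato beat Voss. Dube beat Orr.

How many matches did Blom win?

Blom's results: beat Orr, Voss; lost to Sato, Dube, Ito.
That is 2 wins.

2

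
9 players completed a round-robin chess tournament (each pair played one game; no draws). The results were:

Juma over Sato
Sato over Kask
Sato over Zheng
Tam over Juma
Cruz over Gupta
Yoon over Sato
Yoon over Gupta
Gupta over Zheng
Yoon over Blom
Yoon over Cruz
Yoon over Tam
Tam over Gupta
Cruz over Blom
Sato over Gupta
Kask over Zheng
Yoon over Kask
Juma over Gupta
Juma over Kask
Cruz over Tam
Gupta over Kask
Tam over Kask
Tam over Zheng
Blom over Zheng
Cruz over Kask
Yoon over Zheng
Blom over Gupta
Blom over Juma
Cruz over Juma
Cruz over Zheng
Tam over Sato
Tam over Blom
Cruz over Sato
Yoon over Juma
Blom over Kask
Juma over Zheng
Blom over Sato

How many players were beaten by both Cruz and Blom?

5

Cruz beat: Zheng, Gupta, Tam, Kask, Sato, Blom, Juma.
Blom beat: Zheng, Gupta, Kask, Sato, Juma.
Both beat: Zheng, Gupta, Kask, Sato, Juma — 5.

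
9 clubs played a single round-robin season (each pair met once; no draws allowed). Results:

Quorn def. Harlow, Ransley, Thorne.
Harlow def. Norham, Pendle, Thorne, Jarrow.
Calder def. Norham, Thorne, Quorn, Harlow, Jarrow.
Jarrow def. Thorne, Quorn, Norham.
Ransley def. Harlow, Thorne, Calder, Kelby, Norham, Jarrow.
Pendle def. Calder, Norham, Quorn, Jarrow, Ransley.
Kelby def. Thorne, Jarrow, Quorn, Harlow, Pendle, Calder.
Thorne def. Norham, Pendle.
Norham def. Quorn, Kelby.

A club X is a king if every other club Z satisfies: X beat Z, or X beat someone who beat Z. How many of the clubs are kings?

Ransley reaches everyone (king).
Harlow reaches everyone (king).
Quorn reaches everyone (king).
Jarrow cannot reach Calder in two steps.
Kelby reaches everyone (king).
Norham reaches everyone (king).
Calder reaches everyone (king).
Pendle reaches everyone (king).
Thorne cannot reach Harlow in two steps.
Kings: Ransley, Harlow, Quorn, Kelby, Norham, Calder, Pendle — 7.

7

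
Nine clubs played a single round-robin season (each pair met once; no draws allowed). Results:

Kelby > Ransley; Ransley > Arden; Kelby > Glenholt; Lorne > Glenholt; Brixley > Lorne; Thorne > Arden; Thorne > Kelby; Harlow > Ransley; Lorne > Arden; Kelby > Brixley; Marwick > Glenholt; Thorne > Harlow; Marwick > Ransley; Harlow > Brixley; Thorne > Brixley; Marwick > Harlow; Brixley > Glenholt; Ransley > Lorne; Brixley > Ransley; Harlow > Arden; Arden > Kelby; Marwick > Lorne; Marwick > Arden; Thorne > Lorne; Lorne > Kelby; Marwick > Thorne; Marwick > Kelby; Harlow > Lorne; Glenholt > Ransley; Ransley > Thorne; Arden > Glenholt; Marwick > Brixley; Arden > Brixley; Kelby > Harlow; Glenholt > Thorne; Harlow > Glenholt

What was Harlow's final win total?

5

Harlow's results: beat Lorne, Brixley, Ransley, Arden, Glenholt; lost to Marwick, Thorne, Kelby.
That is 5 wins.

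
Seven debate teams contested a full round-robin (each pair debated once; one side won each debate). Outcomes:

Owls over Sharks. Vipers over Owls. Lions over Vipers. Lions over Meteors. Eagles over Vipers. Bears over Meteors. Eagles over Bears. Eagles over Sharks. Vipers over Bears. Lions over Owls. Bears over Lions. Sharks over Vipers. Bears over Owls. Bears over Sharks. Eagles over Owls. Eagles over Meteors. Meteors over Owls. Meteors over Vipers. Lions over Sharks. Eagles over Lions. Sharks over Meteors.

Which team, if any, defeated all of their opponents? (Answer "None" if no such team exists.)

Eagles

Eagles has 6 wins out of 6 opponents — a perfect record.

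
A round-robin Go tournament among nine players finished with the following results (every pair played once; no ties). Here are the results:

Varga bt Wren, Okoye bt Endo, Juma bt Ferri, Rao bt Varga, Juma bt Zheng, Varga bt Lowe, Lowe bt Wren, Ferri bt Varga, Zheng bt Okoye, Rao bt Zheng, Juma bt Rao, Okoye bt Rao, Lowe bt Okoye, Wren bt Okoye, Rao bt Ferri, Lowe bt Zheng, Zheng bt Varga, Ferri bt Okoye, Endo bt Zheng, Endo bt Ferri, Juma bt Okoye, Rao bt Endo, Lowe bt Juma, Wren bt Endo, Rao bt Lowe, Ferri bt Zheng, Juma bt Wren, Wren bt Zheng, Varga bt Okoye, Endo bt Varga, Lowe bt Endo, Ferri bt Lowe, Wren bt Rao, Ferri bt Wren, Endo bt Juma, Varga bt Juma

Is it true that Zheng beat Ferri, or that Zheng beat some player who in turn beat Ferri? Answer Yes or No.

Zheng did not beat Ferri directly.
Zheng beat Varga, Okoye, but each of them lost to Ferri. No two-step path.

No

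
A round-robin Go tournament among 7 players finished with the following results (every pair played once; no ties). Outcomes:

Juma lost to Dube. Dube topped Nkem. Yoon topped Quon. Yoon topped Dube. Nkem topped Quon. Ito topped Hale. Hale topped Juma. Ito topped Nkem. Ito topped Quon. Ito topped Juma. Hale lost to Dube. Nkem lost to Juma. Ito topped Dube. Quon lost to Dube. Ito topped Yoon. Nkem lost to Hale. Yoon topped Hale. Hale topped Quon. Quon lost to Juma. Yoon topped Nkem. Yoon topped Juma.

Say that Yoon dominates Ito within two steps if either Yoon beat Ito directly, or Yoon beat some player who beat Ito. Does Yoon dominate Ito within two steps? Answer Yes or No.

Yoon did not beat Ito directly.
Yoon beat Nkem, Dube, Quon, Juma, Hale, but each of them lost to Ito. No two-step path.

No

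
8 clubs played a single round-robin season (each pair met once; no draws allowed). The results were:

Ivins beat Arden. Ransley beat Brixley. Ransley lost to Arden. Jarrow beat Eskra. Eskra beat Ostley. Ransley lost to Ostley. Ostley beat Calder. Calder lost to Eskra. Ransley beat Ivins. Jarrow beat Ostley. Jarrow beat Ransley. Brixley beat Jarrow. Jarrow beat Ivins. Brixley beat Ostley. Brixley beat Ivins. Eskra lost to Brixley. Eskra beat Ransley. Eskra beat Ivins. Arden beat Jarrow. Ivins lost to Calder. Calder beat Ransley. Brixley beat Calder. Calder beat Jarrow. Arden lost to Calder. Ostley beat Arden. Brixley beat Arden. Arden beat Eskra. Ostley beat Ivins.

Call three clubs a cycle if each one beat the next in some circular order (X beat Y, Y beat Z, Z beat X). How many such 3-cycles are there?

13

Win totals: Eskra 4, Calder 4, Ivins 1, Ransley 2, Jarrow 4, Ostley 4, Brixley 6, Arden 3.
A club with w wins dominates both others in C(w,2) triples; summing gives 6 + 6 + 0 + 1 + 6 + 6 + 15 + 3 = 43 transitive triples.
Total triples C(8,3) = 56, so cyclic triples = 56 − 43 = 13.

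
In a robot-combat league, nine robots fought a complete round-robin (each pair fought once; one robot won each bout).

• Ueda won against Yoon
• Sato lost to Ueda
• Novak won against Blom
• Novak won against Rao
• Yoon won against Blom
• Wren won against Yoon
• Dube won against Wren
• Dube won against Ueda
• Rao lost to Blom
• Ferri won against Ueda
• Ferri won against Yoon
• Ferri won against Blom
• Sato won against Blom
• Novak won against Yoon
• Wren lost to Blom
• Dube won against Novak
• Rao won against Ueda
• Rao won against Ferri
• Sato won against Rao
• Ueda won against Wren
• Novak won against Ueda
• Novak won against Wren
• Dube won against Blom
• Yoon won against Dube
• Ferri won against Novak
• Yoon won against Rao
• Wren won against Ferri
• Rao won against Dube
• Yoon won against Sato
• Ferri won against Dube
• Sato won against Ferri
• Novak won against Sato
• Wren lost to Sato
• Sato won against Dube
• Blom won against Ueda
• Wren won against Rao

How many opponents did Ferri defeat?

Ferri's results: beat Yoon, Ueda, Dube, Blom, Novak; lost to Wren, Sato, Rao.
That is 5 wins.

5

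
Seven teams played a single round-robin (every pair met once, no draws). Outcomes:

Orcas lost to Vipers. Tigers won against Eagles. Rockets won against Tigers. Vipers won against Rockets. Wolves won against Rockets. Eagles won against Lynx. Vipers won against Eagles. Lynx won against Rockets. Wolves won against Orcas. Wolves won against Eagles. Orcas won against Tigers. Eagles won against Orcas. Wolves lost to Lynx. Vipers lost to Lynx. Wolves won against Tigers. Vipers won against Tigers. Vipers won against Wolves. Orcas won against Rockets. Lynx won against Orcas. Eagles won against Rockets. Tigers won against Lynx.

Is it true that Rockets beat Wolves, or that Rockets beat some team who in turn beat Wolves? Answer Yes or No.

Rockets did not beat Wolves directly.
Rockets beat Tigers, but each of them lost to Wolves. No two-step path.

No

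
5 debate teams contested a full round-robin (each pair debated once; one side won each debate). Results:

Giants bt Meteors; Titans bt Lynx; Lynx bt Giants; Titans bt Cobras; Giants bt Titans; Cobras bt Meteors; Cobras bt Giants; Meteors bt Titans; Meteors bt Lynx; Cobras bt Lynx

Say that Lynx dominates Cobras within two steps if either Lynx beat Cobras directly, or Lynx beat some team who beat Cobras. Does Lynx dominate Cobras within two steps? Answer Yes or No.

No

Lynx did not beat Cobras directly.
Lynx beat Giants, but each of them lost to Cobras. No two-step path.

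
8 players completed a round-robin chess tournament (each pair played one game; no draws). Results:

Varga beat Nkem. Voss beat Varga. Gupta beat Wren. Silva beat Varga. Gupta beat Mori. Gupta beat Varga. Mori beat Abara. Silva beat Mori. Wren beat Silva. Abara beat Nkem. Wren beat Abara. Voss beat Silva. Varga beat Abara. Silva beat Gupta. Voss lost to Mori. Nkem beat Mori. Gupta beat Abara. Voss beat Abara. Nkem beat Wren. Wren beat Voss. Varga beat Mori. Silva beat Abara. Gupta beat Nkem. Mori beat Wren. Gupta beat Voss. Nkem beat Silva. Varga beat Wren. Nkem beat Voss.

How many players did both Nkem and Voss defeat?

1

Nkem beat: Wren, Silva, Mori, Voss.
Voss beat: Varga, Abara, Silva.
Both beat: Silva — 1.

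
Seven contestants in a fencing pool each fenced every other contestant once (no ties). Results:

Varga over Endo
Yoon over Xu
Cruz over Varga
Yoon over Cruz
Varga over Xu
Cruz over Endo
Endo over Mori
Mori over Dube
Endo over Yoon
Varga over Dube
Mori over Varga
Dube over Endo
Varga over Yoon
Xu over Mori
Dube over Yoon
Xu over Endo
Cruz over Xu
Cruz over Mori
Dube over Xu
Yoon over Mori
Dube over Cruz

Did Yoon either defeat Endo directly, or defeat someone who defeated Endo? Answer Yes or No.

Yes

Yoon did not beat Endo directly.
Yoon beat Xu, Mori, Cruz. Of those, Xu beat Endo.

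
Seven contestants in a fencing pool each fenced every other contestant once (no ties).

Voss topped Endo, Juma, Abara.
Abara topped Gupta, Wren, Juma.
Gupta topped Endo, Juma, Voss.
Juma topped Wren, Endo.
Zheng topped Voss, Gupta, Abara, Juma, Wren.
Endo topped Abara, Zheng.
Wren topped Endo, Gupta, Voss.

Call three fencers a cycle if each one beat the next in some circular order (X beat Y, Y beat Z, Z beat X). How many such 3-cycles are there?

Win totals: Voss 3, Endo 2, Wren 3, Gupta 3, Zheng 5, Juma 2, Abara 3.
A fencer with w wins dominates both others in C(w,2) triples; summing gives 3 + 1 + 3 + 3 + 10 + 1 + 3 = 24 transitive triples.
Total triples C(7,3) = 35, so cyclic triples = 35 − 24 = 11.

11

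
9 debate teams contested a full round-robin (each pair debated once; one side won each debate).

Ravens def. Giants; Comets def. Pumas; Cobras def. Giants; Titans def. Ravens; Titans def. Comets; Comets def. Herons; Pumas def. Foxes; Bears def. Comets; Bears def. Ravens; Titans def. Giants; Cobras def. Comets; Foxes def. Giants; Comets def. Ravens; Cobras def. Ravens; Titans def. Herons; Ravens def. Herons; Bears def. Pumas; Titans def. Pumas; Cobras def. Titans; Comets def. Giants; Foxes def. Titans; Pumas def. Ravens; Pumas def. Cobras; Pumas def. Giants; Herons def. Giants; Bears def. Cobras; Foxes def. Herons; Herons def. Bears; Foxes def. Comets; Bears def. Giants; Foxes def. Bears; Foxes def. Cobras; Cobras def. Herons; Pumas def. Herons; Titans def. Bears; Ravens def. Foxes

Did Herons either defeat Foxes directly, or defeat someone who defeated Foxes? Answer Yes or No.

Herons did not beat Foxes directly.
Herons beat Bears, Giants, but each of them lost to Foxes. No two-step path.

No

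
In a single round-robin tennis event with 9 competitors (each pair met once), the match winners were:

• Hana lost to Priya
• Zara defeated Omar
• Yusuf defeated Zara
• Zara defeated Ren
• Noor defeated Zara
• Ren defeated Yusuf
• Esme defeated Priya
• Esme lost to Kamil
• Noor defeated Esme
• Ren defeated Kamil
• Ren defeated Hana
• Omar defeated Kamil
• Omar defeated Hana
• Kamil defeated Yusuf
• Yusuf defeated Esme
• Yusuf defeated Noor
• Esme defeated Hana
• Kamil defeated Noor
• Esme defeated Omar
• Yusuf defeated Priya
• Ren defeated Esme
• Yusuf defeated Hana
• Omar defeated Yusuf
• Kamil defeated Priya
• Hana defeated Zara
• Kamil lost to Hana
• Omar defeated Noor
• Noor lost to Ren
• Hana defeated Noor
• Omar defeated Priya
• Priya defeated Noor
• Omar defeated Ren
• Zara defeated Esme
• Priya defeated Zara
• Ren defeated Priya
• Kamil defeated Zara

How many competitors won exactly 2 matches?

1

Win totals: Yusuf 5, Esme 3, Noor 2, Hana 3, Priya 3, Ren 6, Omar 6, Zara 3, Kamil 5.
Exactly 2: Noor — 1 competitor.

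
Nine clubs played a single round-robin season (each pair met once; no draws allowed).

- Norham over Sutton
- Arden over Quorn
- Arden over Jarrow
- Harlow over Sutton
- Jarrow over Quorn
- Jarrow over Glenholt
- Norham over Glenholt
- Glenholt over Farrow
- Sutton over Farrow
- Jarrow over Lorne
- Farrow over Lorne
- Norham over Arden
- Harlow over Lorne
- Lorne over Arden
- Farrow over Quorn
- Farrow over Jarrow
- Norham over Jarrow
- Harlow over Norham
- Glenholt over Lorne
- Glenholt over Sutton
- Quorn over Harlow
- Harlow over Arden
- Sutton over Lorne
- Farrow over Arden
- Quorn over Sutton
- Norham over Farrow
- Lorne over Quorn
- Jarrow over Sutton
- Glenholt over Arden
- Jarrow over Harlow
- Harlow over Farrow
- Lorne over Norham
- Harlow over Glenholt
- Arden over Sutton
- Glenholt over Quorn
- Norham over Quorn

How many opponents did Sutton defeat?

2

Sutton's results: beat Lorne, Farrow; lost to Harlow, Norham, Quorn, Glenholt, Arden, Jarrow.
That is 2 wins.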